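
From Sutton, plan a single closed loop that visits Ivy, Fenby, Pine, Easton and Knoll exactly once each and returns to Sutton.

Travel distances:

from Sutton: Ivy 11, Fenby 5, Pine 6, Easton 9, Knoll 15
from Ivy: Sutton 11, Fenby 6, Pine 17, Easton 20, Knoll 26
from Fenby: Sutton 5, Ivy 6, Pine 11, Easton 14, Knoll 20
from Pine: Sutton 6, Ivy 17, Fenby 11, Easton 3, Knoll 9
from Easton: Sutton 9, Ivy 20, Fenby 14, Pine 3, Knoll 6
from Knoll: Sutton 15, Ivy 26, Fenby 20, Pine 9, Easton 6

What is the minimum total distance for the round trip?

There are 60 distinct closed tours to check (reversals are equivalent).
Sutton → Ivy → Fenby → Pine → Easton → Knoll → Sutton: 11+6+11+3+6+15 = 52
Sutton → Ivy → Fenby → Pine → Knoll → Easton → Sutton: 11+6+11+9+6+9 = 52
Sutton → Ivy → Fenby → Easton → Pine → Knoll → Sutton: 11+6+14+3+9+15 = 58
Sutton → Ivy → Fenby → Easton → Knoll → Pine → Sutton: 11+6+14+6+9+6 = 52
Sutton → Ivy → Fenby → Knoll → Pine → Easton → Sutton: 11+6+20+9+3+9 = 58
Sutton → Ivy → Fenby → Knoll → Easton → Pine → Sutton: 11+6+20+6+3+6 = 52
Sutton → Ivy → Pine → Fenby → Easton → Knoll → Sutton: 11+17+11+14+6+15 = 74
Sutton → Ivy → Pine → Fenby → Knoll → Easton → Sutton: 11+17+11+20+6+9 = 74
Sutton → Ivy → Pine → Easton → Fenby → Knoll → Sutton: 11+17+3+14+20+15 = 80
Sutton → Ivy → Pine → Easton → Knoll → Fenby → Sutton: 11+17+3+6+20+5 = 62
Sutton → Ivy → Pine → Knoll → Fenby → Easton → Sutton: 11+17+9+20+14+9 = 80
Sutton → Ivy → Pine → Knoll → Easton → Fenby → Sutton: 11+17+9+6+14+5 = 62
Sutton → Ivy → Easton → Fenby → Pine → Knoll → Sutton: 11+20+14+11+9+15 = 80
Sutton → Ivy → Easton → Fenby → Knoll → Pine → Sutton: 11+20+14+20+9+6 = 80
… (46 more)
The minimum is 52.
One optimal route: Sutton → Ivy → Fenby → Pine → Easton → Knoll → Sutton (or its reverse).

Minimum total distance: 52.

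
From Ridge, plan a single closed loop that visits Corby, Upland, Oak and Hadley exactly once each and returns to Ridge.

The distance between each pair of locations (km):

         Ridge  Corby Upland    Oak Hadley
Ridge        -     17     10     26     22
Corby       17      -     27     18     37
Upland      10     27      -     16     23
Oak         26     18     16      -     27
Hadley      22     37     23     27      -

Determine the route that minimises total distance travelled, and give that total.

Ridge → Corby → Upland → Oak → Hadley → Ridge: 17+27+16+27+22 = 109
Ridge → Corby → Upland → Hadley → Oak → Ridge: 17+27+23+27+26 = 120
Ridge → Corby → Oak → Upland → Hadley → Ridge: 17+18+16+23+22 = 96
Ridge → Corby → Oak → Hadley → Upland → Ridge: 17+18+27+23+10 = 95
Ridge → Corby → Hadley → Upland → Oak → Ridge: 17+37+23+16+26 = 119
Ridge → Corby → Hadley → Oak → Upland → Ridge: 17+37+27+16+10 = 107
Ridge → Upland → Corby → Oak → Hadley → Ridge: 10+27+18+27+22 = 104
Ridge → Upland → Corby → Hadley → Oak → Ridge: 10+27+37+27+26 = 127
Ridge → Upland → Oak → Corby → Hadley → Ridge: 10+16+18+37+22 = 103
Ridge → Upland → Hadley → Corby → Oak → Ridge: 10+23+37+18+26 = 114
Ridge → Oak → Corby → Upland → Hadley → Ridge: 26+18+27+23+22 = 116
Ridge → Oak → Upland → Corby → Hadley → Ridge: 26+16+27+37+22 = 128
The minimum is 95.
One optimal route: Ridge → Corby → Oak → Hadley → Upland → Ridge (or its reverse).

Minimum total distance: 95 km.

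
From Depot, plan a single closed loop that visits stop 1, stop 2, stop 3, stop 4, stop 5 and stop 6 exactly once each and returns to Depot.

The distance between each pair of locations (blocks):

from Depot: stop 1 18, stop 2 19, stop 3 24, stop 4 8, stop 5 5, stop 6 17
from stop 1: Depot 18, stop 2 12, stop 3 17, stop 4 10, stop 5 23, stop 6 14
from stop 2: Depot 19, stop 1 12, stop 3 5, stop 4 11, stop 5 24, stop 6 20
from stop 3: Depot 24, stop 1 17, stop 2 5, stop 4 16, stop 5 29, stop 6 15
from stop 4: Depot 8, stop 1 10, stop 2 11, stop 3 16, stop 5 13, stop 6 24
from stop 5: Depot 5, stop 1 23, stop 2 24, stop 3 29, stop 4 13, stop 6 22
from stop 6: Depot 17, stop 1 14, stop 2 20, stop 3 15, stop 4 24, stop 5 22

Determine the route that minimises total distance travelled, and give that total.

77 blocks — the shortest possible round trip.

There are 360 distinct closed tours to check (reversals are equivalent).
Depot - stop 1 - stop 2 - stop 3 - stop 4 - stop 5 - stop 6 - Depot: 18+12+5+16+13+22+17 = 103
Depot - stop 1 - stop 2 - stop 3 - stop 4 - stop 6 - stop 5 - Depot: 18+12+5+16+24+22+5 = 102
Depot - stop 1 - stop 2 - stop 3 - stop 5 - stop 4 - stop 6 - Depot: 18+12+5+29+13+24+17 = 118
Depot - stop 1 - stop 2 - stop 3 - stop 5 - stop 6 - stop 4 - Depot: 18+12+5+29+22+24+8 = 118
Depot - stop 1 - stop 2 - stop 3 - stop 6 - stop 4 - stop 5 - Depot: 18+12+5+15+24+13+5 = 92
Depot - stop 1 - stop 2 - stop 3 - stop 6 - stop 5 - stop 4 - Depot: 18+12+5+15+22+13+8 = 93
Depot - stop 1 - stop 2 - stop 4 - stop 3 - stop 5 - stop 6 - Depot: 18+12+11+16+29+22+17 = 125
Depot - stop 1 - stop 2 - stop 4 - stop 3 - stop 6 - stop 5 - Depot: 18+12+11+16+15+22+5 = 99
… (352 more)
Depot - stop 4 - stop 1 - stop 2 - stop 3 - stop 6 - stop 5 - Depot: 8+10+12+5+15+22+5 = 77  ← best
The minimum is 77.
One optimal route: Depot → stop 4 → stop 1 → stop 2 → stop 3 → stop 6 → stop 5 → Depot (or its reverse).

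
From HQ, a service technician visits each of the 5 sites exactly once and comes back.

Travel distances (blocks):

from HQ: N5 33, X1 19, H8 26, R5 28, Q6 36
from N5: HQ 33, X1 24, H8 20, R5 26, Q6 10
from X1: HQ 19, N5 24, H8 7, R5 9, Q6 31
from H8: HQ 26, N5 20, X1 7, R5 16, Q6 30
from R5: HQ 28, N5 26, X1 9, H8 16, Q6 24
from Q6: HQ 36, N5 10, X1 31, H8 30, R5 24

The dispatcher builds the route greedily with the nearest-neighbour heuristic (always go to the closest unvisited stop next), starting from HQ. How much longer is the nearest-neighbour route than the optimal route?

The nearest-neighbour route is 1 blocks longer than optimal.

From HQ: X1=19, H8=26, R5=28, N5=33, Q6=36 → choose X1 (19).
From X1: H8=7, R5=9, N5=24, Q6=31 → choose H8 (7).
From H8: R5=16, N5=20, Q6=30 → choose R5 (16).
From R5: Q6=24, N5=26 → choose Q6 (24).
From Q6: N5=10 → choose N5 (10).
NN route HQ → X1 → H8 → R5 → Q6 → N5 → HQ costs 109.
Optimal: HQ → X1 → H8 → N5 → Q6 → R5 → HQ costs 108 (by enumerating all 60 distinct tours).
Excess = 109 − 108 = 1.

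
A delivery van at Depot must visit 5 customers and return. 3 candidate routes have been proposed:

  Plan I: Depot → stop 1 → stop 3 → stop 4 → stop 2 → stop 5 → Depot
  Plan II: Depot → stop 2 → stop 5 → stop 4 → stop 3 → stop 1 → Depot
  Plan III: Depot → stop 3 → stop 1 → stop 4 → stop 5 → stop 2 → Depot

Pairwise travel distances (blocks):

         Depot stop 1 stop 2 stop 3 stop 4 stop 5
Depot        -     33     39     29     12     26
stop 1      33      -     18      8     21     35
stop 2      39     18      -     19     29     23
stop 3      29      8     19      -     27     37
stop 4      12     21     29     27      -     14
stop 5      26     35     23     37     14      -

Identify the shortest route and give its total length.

Plan I: 33 + 8 + 27 + 29 + 23 + 26 = 146
Plan II: 39 + 23 + 14 + 27 + 8 + 33 = 144
Plan III: 29 + 8 + 21 + 14 + 23 + 39 = 134

Shortest is Plan III, total 134 blocks.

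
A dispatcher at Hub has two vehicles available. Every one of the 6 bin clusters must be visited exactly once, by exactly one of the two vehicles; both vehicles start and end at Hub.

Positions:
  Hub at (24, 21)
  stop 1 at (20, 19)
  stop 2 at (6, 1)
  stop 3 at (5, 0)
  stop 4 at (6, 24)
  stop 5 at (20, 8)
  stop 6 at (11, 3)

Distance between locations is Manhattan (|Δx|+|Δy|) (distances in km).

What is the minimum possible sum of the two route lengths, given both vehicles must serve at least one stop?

Try each way of splitting the stops between the two vehicles (each non-empty) and, for each split, find the best tour for each vehicle:
  {stop 1} + {stop 2, stop 3, stop 4, stop 5, stop 6}: 12 + 86 = 98
  {stop 2} + {stop 1, stop 3, stop 4, stop 5, stop 6}: 76 + 86 = 162
  {stop 1, stop 2} + {stop 3, stop 4, stop 5, stop 6}: 76 + 86 = 162
  {stop 3} + {stop 1, stop 2, stop 4, stop 5, stop 6}: 80 + 82 = 162
  {stop 1, stop 3} + {stop 2, stop 4, stop 5, stop 6}: 80 + 82 = 162
  {stop 2, stop 3} + {stop 1, stop 4, stop 5, stop 6}: 80 + 78 = 158
  … (31 splits in total)
Best: vehicle 1 Hub → stop 1 → Hub = 12; vehicle 2 Hub → stop 4 → stop 2 → stop 3 → stop 6 → stop 5 → Hub = 86; combined 98.

Minimum combined distance: 98 km.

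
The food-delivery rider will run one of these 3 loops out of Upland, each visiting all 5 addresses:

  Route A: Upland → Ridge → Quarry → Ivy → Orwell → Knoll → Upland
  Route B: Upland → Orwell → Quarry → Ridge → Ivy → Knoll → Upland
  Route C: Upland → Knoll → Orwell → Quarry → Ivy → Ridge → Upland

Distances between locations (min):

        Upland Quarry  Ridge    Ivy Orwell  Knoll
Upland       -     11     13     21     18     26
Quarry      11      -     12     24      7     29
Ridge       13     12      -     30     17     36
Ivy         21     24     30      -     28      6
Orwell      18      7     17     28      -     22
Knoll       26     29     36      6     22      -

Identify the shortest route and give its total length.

Route A: 13 + 12 + 24 + 28 + 22 + 26 = 125
Route B: 18 + 7 + 12 + 30 + 6 + 26 = 99
Route C: 26 + 22 + 7 + 24 + 30 + 13 = 122

Shortest is Route B, total 99 min.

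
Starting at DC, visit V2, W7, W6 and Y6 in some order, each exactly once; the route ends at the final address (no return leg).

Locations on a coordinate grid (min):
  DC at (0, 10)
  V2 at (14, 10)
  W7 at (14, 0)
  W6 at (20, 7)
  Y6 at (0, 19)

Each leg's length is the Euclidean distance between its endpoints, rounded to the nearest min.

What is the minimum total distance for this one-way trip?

There are 4! = 24 possible orderings.
DC→V2→W7→W6→Y6: 14+10+9+23 = 56
DC→V2→W7→Y6→W6: 14+10+24+23 = 71
DC→V2→W6→W7→Y6: 14+7+9+24 = 54
DC→V2→W6→Y6→W7: 14+7+23+24 = 68
DC→V2→Y6→W7→W6: 14+17+24+9 = 64
DC→V2→Y6→W6→W7: 14+17+23+9 = 63
DC→W7→V2→W6→Y6: 17+10+7+23 = 57
DC→W7→V2→Y6→W6: 17+10+17+23 = 67
DC→W7→W6→V2→Y6: 17+9+7+17 = 50
DC→W7→W6→Y6→V2: 17+9+23+17 = 66
DC→W7→Y6→V2→W6: 17+24+17+7 = 65
DC→W7→Y6→W6→V2: 17+24+23+7 = 71
DC→W6→V2→W7→Y6: 20+7+10+24 = 61
DC→W6→V2→Y6→W7: 20+7+17+24 = 68
… (10 more)
DC→Y6→V2→W6→W7: 9+17+7+9 = 42  ← best
The minimum is 42.
One shortest path: DC → Y6 → V2 → W6 → W7.

Shortest open route: 42 min.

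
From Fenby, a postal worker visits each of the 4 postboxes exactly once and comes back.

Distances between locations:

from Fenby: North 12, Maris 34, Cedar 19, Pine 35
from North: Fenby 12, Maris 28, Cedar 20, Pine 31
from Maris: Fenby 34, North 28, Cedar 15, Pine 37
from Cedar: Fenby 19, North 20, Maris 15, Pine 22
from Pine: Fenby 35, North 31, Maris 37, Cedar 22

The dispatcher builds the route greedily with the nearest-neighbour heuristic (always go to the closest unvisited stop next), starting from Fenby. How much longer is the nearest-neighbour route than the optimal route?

The nearest-neighbour route is 7 longer than optimal.

From Fenby: North=12, Cedar=19, Maris=34, Pine=35 → choose North (12).
From North: Cedar=20, Maris=28, Pine=31 → choose Cedar (20).
From Cedar: Maris=15, Pine=22 → choose Maris (15).
From Maris: Pine=37 → choose Pine (37).
NN route Fenby → North → Cedar → Maris → Pine → Fenby costs 119.
Optimal: Fenby → North → Maris → Cedar → Pine → Fenby costs 112 (by enumerating all 12 distinct tours).
Excess = 119 − 112 = 7.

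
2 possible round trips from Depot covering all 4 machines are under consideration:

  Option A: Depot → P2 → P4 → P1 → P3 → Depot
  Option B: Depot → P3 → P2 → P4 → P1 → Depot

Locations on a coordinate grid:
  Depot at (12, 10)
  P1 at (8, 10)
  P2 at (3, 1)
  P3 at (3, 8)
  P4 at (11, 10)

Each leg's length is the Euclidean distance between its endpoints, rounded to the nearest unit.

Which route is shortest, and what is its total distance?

35 — Option B is the shortest.

Option A: 13 + 12 + 3 + 5 + 9 = 42
Option B: 9 + 7 + 12 + 3 + 4 = 35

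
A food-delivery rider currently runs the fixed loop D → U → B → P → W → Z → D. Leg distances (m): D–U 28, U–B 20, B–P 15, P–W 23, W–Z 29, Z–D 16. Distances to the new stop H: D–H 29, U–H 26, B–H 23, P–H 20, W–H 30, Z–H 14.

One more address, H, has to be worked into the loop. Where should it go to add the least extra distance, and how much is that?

Minimum extra distance: 15 m, inserting H between W and Z.

Insertion cost between consecutive stops i–j is d(i,H) + d(H,j) − d(i,j):
  between D and U: 29 + 26 − 28 = 27
  between U and B: 26 + 23 − 20 = 29
  between B and P: 23 + 20 − 15 = 28
  between P and W: 20 + 30 − 23 = 27
  between W and Z: 30 + 14 − 29 = 15
  between Z and D: 14 + 29 − 16 = 27
Cheapest insertion is between W and Z, adding 15.
New total = 131 + 15 = 146.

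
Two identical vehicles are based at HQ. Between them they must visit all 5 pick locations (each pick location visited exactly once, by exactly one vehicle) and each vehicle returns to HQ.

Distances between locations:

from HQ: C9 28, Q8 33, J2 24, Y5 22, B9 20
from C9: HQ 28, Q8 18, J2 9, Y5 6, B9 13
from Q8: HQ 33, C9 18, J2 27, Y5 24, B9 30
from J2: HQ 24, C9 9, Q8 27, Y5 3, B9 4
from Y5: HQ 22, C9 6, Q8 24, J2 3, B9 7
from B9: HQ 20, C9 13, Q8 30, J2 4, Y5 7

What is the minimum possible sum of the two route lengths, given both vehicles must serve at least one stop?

Minimum combined distance: 124.

Check every non-empty split of the stops between the two vehicles; for each half take its own optimal tour:
  {C9} + {Q8, J2, Y5, B9}: 56 + 84 = 140
  {Q8} + {C9, J2, Y5, B9}: 66 + 61 = 127
  {C9, Q8} + {J2, Y5, B9}: 79 + 49 = 128
  {J2} + {C9, Q8, Y5, B9}: 48 + 84 = 132
  {C9, J2} + {Q8, Y5, B9}: 61 + 84 = 145
  {Q8, J2} + {C9, Y5, B9}: 84 + 61 = 145
  … (15 splits in total)
  {C9, Q8, J2, Y5} + {B9}: 84 + 40 = 124  ← best
Best: vehicle 1 HQ → Q8 → C9 → Y5 → J2 → HQ = 84; vehicle 2 HQ → B9 → HQ = 40; combined 124.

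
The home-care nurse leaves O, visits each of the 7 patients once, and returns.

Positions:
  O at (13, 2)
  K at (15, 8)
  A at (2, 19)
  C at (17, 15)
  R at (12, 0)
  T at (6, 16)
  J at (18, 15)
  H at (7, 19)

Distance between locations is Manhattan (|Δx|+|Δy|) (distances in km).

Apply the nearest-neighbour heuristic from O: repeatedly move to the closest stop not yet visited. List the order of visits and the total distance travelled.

O → [R:3 / K:8 / C:17 / J:18 / T:21 / H:23 / A:28] → R (3)
R → [K:11 / C:20 / J:21 / T:22 / H:24 / A:29] → K (11)
K → [C:9 / J:10 / T:17 / H:19 / A:24] → C (9)
C → [J:1 / T:12 / H:14 / A:19] → J (1)
J → [T:13 / H:15 / A:20] → T (13)
T → [H:4 / A:7] → H (4)
H → [A:5] → A (5)
Return A→O: 28.
Total = 3 + 11 + 9 + 1 + 13 + 4 + 5 + 28 = 74.

Total distance 74 km via the nearest-neighbour route O → R → K → C → J → T → H → A → O.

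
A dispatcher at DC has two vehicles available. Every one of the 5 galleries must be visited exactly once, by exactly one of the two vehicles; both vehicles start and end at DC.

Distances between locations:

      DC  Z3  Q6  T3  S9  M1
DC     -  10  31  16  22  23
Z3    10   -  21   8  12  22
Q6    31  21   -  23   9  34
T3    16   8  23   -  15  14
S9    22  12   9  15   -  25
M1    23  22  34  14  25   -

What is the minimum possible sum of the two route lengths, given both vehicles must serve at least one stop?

Minimum combined distance: 111.

Try each way of splitting the stops between the two vehicles (each non-empty) and, for each split, find the best tour for each vehicle:
  {Z3} + {Q6, T3, S9, M1}: 20 + 91 = 111
  {Q6} + {Z3, T3, S9, M1}: 62 + 74 = 136
  {Z3, Q6} + {T3, S9, M1}: 62 + 74 = 136
  {T3} + {Z3, Q6, S9, M1}: 32 + 88 = 120
  {Z3, T3} + {Q6, S9, M1}: 34 + 88 = 122
  {Q6, T3} + {Z3, S9, M1}: 70 + 70 = 140
  … (15 splits in total)
Best: vehicle 1 DC → Z3 → DC = 20; vehicle 2 DC → S9 → Q6 → T3 → M1 → DC = 91; combined 111.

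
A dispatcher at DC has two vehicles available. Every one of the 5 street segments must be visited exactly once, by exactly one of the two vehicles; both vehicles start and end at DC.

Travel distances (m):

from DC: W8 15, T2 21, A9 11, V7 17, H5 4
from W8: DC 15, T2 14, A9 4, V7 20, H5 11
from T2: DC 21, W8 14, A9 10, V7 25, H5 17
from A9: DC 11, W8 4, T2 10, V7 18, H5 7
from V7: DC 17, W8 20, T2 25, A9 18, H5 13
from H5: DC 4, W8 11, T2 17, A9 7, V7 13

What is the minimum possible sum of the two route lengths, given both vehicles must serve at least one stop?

79 m — the smallest possible combined total.

Try each way of splitting the stops between the two vehicles (each non-empty) and, for each split, find the best tour for each vehicle:
  {W8} + {T2, A9, V7, H5}: 30 + 63 = 93
  {T2} + {W8, A9, V7, H5}: 42 + 52 = 94
  {W8, T2} + {A9, V7, H5}: 50 + 46 = 96
  {A9} + {W8, T2, V7, H5}: 22 + 71 = 93
  {W8, A9} + {T2, V7, H5}: 30 + 63 = 93
  {T2, A9} + {W8, V7, H5}: 42 + 52 = 94
  … (15 splits in total)
  {W8, T2, A9, V7} + {H5}: 71 + 8 = 79  ← best
Best: vehicle 1 DC → W8 → A9 → T2 → V7 → DC = 71; vehicle 2 DC → H5 → DC = 8; combined 79.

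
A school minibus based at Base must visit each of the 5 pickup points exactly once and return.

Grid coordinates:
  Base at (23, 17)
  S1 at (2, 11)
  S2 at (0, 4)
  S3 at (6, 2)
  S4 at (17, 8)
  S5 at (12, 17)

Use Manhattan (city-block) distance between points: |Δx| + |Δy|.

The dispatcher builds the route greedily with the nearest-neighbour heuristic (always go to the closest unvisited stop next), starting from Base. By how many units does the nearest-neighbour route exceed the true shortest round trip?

10 longer than the optimal tour.

Base: S5=11, S4=15, S1=27, S3=32, S2=36 ⇒ S5
S5: S4=14, S1=16, S3=21, S2=25 ⇒ S4
S4: S3=17, S1=18, S2=21 ⇒ S3
S3: S2=8, S1=13 ⇒ S2
S2: S1=9 ⇒ S1
NN route Base → S5 → S4 → S3 → S2 → S1 → Base costs 86.
Optimal: Base → S4 → S3 → S2 → S1 → S5 → Base costs 76 (by enumerating all 60 distinct tours).
Excess = 86 − 76 = 10.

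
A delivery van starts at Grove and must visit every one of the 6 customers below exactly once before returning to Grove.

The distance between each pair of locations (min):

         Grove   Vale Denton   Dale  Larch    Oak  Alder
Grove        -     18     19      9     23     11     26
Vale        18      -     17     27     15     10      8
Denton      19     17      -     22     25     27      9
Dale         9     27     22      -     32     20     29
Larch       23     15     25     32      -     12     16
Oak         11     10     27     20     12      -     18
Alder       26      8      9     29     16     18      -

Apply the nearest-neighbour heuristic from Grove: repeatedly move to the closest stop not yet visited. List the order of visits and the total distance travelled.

From Grove: distances to unvisited — Dale=9, Oak=11, Vale=18, Denton=19, Larch=23, Alder=26. Nearest is Dale (9).
From Dale: distances to unvisited — Oak=20, Denton=22, Vale=27, Alder=29, Larch=32. Nearest is Oak (20).
From Oak: distances to unvisited — Vale=10, Larch=12, Alder=18, Denton=27. Nearest is Vale (10).
From Vale: distances to unvisited — Alder=8, Larch=15, Denton=17. Nearest is Alder (8).
From Alder: distances to unvisited — Denton=9, Larch=16. Nearest is Denton (9).
From Denton: distances to unvisited — Larch=25. Nearest is Larch (25).
Return Larch→Grove: 23.
Total = 9 + 20 + 10 + 8 + 9 + 25 + 23 = 104.

Total distance 104 min via the nearest-neighbour route Grove → Dale → Oak → Vale → Alder → Denton → Larch → Grove.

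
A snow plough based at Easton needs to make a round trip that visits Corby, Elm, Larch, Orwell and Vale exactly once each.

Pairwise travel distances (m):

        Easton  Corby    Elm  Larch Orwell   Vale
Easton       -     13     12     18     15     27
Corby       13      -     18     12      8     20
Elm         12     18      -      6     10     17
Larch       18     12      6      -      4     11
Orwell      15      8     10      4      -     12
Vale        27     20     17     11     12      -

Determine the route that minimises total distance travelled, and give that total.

62 m — the shortest possible round trip.

With 5 stops there are 5!/2 = 60 distinct round trips (a route and its reverse cost the same).
Easton → Corby → Elm → Larch → Orwell → Vale → Easton: 13+18+6+4+12+27 = 80
Easton → Corby → Elm → Larch → Vale → Orwell → Easton: 13+18+6+11+12+15 = 75
Easton → Corby → Elm → Orwell → Larch → Vale → Easton: 13+18+10+4+11+27 = 83
Easton → Corby → Elm → Orwell → Vale → Larch → Easton: 13+18+10+12+11+18 = 82
Easton → Corby → Elm → Vale → Larch → Orwell → Easton: 13+18+17+11+4+15 = 78
Easton → Corby → Elm → Vale → Orwell → Larch → Easton: 13+18+17+12+4+18 = 82
Easton → Corby → Larch → Elm → Orwell → Vale → Easton: 13+12+6+10+12+27 = 80
Easton → Corby → Larch → Elm → Vale → Orwell → Easton: 13+12+6+17+12+15 = 75
Easton → Corby → Larch → Orwell → Elm → Vale → Easton: 13+12+4+10+17+27 = 83
Easton → Corby → Larch → Orwell → Vale → Elm → Easton: 13+12+4+12+17+12 = 70
Easton → Corby → Larch → Vale → Elm → Orwell → Easton: 13+12+11+17+10+15 = 78
Easton → Corby → Larch → Vale → Orwell → Elm → Easton: 13+12+11+12+10+12 = 70
Easton → Corby → Orwell → Elm → Larch → Vale → Easton: 13+8+10+6+11+27 = 75
Easton → Corby → Orwell → Elm → Vale → Larch → Easton: 13+8+10+17+11+18 = 77
… (46 more)
Easton → Corby → Orwell → Vale → Larch → Elm → Easton: 13+8+12+11+6+12 = 62  ← best
The minimum is 62.
One optimal route: Easton → Corby → Orwell → Vale → Larch → Elm → Easton (or its reverse).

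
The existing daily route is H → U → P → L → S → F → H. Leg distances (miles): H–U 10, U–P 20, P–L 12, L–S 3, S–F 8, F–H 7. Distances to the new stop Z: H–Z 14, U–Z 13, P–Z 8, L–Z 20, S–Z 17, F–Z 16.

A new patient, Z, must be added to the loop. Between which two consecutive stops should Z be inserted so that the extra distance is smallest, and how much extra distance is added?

Insertion cost between consecutive stops i–j is d(i,Z) + d(Z,j) − d(i,j):
  between H and U: 14 + 13 − 10 = 17
  between U and P: 13 + 8 − 20 = 1
  between P and L: 8 + 20 − 12 = 16
  between L and S: 20 + 17 − 3 = 34
  between S and F: 17 + 16 − 8 = 25
  between F and H: 16 + 14 − 7 = 23
Cheapest insertion is between U and P, adding 1.
New total = 60 + 1 = 61.

Adding 1 miles by placing Z on the U–P leg.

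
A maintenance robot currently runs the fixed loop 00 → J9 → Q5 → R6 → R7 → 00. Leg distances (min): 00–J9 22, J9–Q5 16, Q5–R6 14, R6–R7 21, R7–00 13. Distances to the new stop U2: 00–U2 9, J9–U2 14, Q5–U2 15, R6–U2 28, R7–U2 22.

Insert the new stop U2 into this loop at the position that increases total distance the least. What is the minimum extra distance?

Adding 1 min by placing U2 on the 00–J9 leg.

Insertion cost between consecutive stops i–j is d(i,U2) + d(U2,j) − d(i,j):
  between 00 and J9: 9 + 14 − 22 = 1
  between J9 and Q5: 14 + 15 − 16 = 13
  between Q5 and R6: 15 + 28 − 14 = 29
  between R6 and R7: 28 + 22 − 21 = 29
  between R7 and 00: 22 + 9 − 13 = 18
Cheapest insertion is between 00 and J9, adding 1.
New total = 86 + 1 = 87.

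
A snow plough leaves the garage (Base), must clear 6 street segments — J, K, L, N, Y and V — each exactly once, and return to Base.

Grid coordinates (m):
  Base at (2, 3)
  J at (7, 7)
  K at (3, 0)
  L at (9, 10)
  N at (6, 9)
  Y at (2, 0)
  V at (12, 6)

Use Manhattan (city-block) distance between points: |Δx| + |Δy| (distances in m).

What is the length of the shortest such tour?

There are 360 distinct closed tours to check (reversals are equivalent).
Base - J - K - L - N - Y - V - Base: 9+11+16+4+13+16+13 = 82
Base - J - K - L - N - V - Y - Base: 9+11+16+4+9+16+3 = 68
Base - J - K - L - Y - N - V - Base: 9+11+16+17+13+9+13 = 88
Base - J - K - L - Y - V - N - Base: 9+11+16+17+16+9+10 = 88
Base - J - K - L - V - N - Y - Base: 9+11+16+7+9+13+3 = 68
Base - J - K - L - V - Y - N - Base: 9+11+16+7+16+13+10 = 82
Base - J - K - N - L - Y - V - Base: 9+11+12+4+17+16+13 = 82
Base - J - K - N - L - V - Y - Base: 9+11+12+4+7+16+3 = 62
… (352 more)
Base - J - N - L - V - K - Y - Base: 9+3+4+7+15+1+3 = 42  ← best
The minimum is 42.
One optimal route: Base → J → N → L → V → K → Y → Base (or its reverse).

42 m — the shortest possible round trip.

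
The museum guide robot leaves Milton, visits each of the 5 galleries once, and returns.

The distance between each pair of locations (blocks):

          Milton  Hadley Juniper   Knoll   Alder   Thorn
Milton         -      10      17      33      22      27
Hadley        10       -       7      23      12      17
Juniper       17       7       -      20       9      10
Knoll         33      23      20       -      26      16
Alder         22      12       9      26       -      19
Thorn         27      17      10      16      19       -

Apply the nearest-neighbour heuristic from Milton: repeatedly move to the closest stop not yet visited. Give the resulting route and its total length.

At Milton the remaining stops are Hadley 10, Juniper 17, Alder 22, Thorn 27, Knoll 33; go to Hadley.
At Hadley the remaining stops are Juniper 7, Alder 12, Thorn 17, Knoll 23; go to Juniper.
At Juniper the remaining stops are Alder 9, Thorn 10, Knoll 20; go to Alder.
At Alder the remaining stops are Thorn 19, Knoll 26; go to Thorn.
At Thorn the remaining stops are Knoll 16; go to Knoll.
Return Knoll→Milton: 33.
Total = 10 + 7 + 9 + 19 + 16 + 33 = 94.

94 blocks along Milton → Hadley → Juniper → Alder → Thorn → Knoll → Milton.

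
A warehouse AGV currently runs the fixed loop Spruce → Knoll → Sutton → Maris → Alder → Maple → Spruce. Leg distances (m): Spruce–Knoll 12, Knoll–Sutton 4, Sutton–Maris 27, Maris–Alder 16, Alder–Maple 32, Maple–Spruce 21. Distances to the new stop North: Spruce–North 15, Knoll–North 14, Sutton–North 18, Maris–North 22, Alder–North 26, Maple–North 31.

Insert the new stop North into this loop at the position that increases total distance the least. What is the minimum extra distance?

+13 m — insert North between Sutton and Maris.

Insertion cost between consecutive stops i–j is d(i,North) + d(North,j) − d(i,j):
  between Spruce and Knoll: 15 + 14 − 12 = 17
  between Knoll and Sutton: 14 + 18 − 4 = 28
  between Sutton and Maris: 18 + 22 − 27 = 13
  between Maris and Alder: 22 + 26 − 16 = 32
  between Alder and Maple: 26 + 31 − 32 = 25
  between Maple and Spruce: 31 + 15 − 21 = 25
Cheapest insertion is between Sutton and Maris, adding 13.
New total = 112 + 13 = 125.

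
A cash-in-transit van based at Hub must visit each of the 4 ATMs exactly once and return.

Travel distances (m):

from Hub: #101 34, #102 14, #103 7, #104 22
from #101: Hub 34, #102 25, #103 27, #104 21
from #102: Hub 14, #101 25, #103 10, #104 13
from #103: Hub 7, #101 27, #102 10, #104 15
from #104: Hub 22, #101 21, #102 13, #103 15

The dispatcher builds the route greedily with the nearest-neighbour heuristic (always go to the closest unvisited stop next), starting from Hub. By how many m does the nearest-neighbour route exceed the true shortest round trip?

From Hub: #103=7, #102=14, #104=22, #101=34 → choose #103 (7).
From #103: #102=10, #104=15, #101=27 → choose #102 (10).
From #102: #104=13, #101=25 → choose #104 (13).
From #104: #101=21 → choose #101 (21).
NN route Hub → #103 → #102 → #104 → #101 → Hub costs 85.
Optimal: Hub → #102 → #101 → #104 → #103 → Hub costs 82 (by enumerating all 12 distinct tours).
Excess = 85 − 82 = 3.

3 m longer than the optimal tour.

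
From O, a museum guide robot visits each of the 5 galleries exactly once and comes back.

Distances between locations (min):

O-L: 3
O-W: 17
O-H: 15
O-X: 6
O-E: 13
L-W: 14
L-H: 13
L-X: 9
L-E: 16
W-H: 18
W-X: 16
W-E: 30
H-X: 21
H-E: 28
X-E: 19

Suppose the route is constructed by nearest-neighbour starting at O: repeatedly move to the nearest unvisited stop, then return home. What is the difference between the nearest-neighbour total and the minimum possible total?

5 min longer than the optimal tour.

O: L=3, X=6, E=13, H=15, W=17 ⇒ L
L: X=9, H=13, W=14, E=16 ⇒ X
X: W=16, E=19, H=21 ⇒ W
W: H=18, E=30 ⇒ H
H: E=28 ⇒ E
NN route O → L → X → W → H → E → O costs 87.
Optimal: O → L → H → W → X → E → O costs 82 (by enumerating all 60 distinct tours).
Excess = 87 − 82 = 5.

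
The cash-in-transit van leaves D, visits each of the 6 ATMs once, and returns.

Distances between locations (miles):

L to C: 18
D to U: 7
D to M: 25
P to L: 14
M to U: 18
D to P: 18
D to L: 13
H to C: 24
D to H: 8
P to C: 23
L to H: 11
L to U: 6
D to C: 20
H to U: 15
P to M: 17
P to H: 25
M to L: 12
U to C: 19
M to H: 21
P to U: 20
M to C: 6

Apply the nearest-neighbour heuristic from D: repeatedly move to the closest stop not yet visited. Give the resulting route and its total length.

Nearest-neighbour total = 92 miles; route D → U → L → H → M → C → P → D.

From D: distances to unvisited — U=7, H=8, L=13, P=18, C=20, M=25. Nearest is U (7).
From U: distances to unvisited — L=6, H=15, M=18, C=19, P=20. Nearest is L (6).
From L: distances to unvisited — H=11, M=12, P=14, C=18. Nearest is H (11).
From H: distances to unvisited — M=21, C=24, P=25. Nearest is M (21).
From M: distances to unvisited — C=6, P=17. Nearest is C (6).
From C: distances to unvisited — P=23. Nearest is P (23).
Return P→D: 18.
Total = 7 + 6 + 11 + 21 + 6 + 23 + 18 = 92.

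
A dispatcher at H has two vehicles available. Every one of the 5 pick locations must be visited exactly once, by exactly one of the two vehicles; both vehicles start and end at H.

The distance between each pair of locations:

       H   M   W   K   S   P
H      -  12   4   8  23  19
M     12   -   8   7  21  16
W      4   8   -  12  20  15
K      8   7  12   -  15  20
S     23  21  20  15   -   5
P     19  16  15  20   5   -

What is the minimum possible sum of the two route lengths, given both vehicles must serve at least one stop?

64 — the smallest possible combined total.

There are 2^4 − 1 = 15 ways to divide the 5 stops into two non-empty groups. For each, the best each vehicle can do is its own shortest tour through its group:
  {M} + {W, K, S, P}: 24 + 47 = 71
  {W} + {M, K, S, P}: 8 + 56 = 64
  {M, W} + {K, S, P}: 24 + 47 = 71
  {K} + {M, W, S, P}: 16 + 56 = 72
  {M, K} + {W, S, P}: 27 + 47 = 74
  {W, K} + {M, S, P}: 24 + 56 = 80
  … (15 splits in total)
Best: vehicle 1 H → W → H = 8; vehicle 2 H → M → P → S → K → H = 56; combined 64.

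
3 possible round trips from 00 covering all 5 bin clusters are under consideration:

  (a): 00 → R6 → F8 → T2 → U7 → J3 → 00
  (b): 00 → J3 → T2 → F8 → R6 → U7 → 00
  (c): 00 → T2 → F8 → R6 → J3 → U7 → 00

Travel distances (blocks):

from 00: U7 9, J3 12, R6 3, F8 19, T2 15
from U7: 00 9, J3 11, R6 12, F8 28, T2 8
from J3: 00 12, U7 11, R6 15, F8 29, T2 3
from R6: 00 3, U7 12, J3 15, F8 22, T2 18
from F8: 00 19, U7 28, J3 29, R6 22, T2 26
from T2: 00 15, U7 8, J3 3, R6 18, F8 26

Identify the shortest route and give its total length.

(a): 3 + 22 + 26 + 8 + 11 + 12 = 82
(b): 12 + 3 + 26 + 22 + 12 + 9 = 84
(c): 15 + 26 + 22 + 15 + 11 + 9 = 98

Shortest is (a), total 82 blocks.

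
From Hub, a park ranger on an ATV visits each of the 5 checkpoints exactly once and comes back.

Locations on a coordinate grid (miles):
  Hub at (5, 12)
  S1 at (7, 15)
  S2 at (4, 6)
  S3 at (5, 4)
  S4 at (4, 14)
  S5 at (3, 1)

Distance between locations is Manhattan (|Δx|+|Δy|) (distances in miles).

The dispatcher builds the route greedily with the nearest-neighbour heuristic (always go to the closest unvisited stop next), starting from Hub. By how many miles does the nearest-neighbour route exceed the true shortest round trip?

Excess over optimum: 4 miles.

Hub: S4=3, S1=5, S2=7, S3=8, S5=13 ⇒ S4
S4: S1=4, S2=8, S3=11, S5=14 ⇒ S1
S1: S2=12, S3=13, S5=18 ⇒ S2
S2: S3=3, S5=6 ⇒ S3
S3: S5=5 ⇒ S5
NN route Hub → S4 → S1 → S2 → S3 → S5 → Hub costs 40.
Optimal: Hub → S1 → S4 → S2 → S5 → S3 → Hub costs 36 (by enumerating all 60 distinct tours).
Excess = 40 − 36 = 4.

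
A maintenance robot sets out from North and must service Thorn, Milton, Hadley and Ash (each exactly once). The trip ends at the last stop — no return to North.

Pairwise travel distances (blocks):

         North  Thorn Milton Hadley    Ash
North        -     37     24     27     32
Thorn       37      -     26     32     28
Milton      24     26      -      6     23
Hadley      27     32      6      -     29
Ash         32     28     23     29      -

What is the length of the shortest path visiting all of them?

Minimum one-way distance = 84 blocks.

There are 4! = 24 possible orderings.
North→Thorn→Milton→Hadley→Ash: 37+26+6+29 = 98
North→Thorn→Milton→Ash→Hadley: 37+26+23+29 = 115
North→Thorn→Hadley→Milton→Ash: 37+32+6+23 = 98
North→Thorn→Hadley→Ash→Milton: 37+32+29+23 = 121
North→Thorn→Ash→Milton→Hadley: 37+28+23+6 = 94
North→Thorn→Ash→Hadley→Milton: 37+28+29+6 = 100
North→Milton→Thorn→Hadley→Ash: 24+26+32+29 = 111
North→Milton→Thorn→Ash→Hadley: 24+26+28+29 = 107
North→Milton→Hadley→Thorn→Ash: 24+6+32+28 = 90
North→Milton→Hadley→Ash→Thorn: 24+6+29+28 = 87
North→Milton→Ash→Thorn→Hadley: 24+23+28+32 = 107
North→Milton→Ash→Hadley→Thorn: 24+23+29+32 = 108
North→Hadley→Thorn→Milton→Ash: 27+32+26+23 = 108
North→Hadley→Thorn→Ash→Milton: 27+32+28+23 = 110
… (10 more)
North→Hadley→Milton→Ash→Thorn: 27+6+23+28 = 84  ← best
The minimum is 84.
One shortest path: North → Hadley → Milton → Ash → Thorn.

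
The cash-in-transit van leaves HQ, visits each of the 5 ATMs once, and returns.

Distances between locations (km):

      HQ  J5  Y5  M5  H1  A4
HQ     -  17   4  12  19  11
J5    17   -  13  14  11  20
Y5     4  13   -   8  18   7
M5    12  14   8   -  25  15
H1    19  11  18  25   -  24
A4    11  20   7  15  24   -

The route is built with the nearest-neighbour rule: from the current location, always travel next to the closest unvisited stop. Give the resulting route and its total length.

70 km along HQ → Y5 → A4 → M5 → J5 → H1 → HQ.

At HQ the remaining stops are Y5 4, A4 11, M5 12, J5 17, H1 19; go to Y5.
At Y5 the remaining stops are A4 7, M5 8, J5 13, H1 18; go to A4.
At A4 the remaining stops are M5 15, J5 20, H1 24; go to M5.
At M5 the remaining stops are J5 14, H1 25; go to J5.
At J5 the remaining stops are H1 11; go to H1.
Return H1→HQ: 19.
Total = 4 + 7 + 15 + 14 + 11 + 19 = 70.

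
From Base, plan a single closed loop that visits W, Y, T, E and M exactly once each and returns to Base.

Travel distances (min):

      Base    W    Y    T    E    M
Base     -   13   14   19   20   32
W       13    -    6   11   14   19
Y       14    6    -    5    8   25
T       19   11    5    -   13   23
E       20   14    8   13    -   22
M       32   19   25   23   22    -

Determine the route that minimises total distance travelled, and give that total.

There are 60 distinct closed tours to check (reversals are equivalent).
Base → W → Y → T → E → M → Base: 13+6+5+13+22+32 = 91
Base → W → Y → T → M → E → Base: 13+6+5+23+22+20 = 89
Base → W → Y → E → T → M → Base: 13+6+8+13+23+32 = 95
Base → W → Y → E → M → T → Base: 13+6+8+22+23+19 = 91
Base → W → Y → M → T → E → Base: 13+6+25+23+13+20 = 100
Base → W → Y → M → E → T → Base: 13+6+25+22+13+19 = 98
Base → W → T → Y → E → M → Base: 13+11+5+8+22+32 = 91
Base → W → T → Y → M → E → Base: 13+11+5+25+22+20 = 96
Base → W → T → E → Y → M → Base: 13+11+13+8+25+32 = 102
Base → W → T → E → M → Y → Base: 13+11+13+22+25+14 = 98
Base → W → T → M → Y → E → Base: 13+11+23+25+8+20 = 100
Base → W → T → M → E → Y → Base: 13+11+23+22+8+14 = 91
Base → W → E → Y → T → M → Base: 13+14+8+5+23+32 = 95
Base → W → E → Y → M → T → Base: 13+14+8+25+23+19 = 102
… (46 more)
Base → W → M → E → Y → T → Base: 13+19+22+8+5+19 = 86  ← best
The minimum is 86.
One optimal route: Base → W → M → E → Y → T → Base (or its reverse).

Minimum total distance: 86 min.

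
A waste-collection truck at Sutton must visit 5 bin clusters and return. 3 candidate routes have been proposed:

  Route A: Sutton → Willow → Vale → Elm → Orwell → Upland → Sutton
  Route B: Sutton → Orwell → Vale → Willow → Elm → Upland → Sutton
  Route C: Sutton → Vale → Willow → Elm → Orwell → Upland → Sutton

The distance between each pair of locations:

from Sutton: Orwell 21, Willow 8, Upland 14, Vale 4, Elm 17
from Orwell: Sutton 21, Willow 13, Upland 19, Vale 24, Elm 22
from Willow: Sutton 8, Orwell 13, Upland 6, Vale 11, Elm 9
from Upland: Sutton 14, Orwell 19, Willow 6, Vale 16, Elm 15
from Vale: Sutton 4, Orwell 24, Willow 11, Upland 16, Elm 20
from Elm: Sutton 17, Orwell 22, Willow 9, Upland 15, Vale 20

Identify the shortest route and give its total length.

Shortest is Route C, total 79.

Route A: 8 + 11 + 20 + 22 + 19 + 14 = 94
Route B: 21 + 24 + 11 + 9 + 15 + 14 = 94
Route C: 4 + 11 + 9 + 22 + 19 + 14 = 79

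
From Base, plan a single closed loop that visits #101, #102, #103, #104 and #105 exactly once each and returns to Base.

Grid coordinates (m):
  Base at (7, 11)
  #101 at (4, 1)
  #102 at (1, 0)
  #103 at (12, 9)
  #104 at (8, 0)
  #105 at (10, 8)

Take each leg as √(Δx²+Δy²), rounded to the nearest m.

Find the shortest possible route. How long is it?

Shortest round trip = 35 m.

With 5 stops there are 5!/2 = 60 distinct round trips (a route and its reverse cost the same).
Base-#101-#102-#103-#104-#105-Base: 10+3+14+10+8+4 = 49
Base-#101-#102-#103-#105-#104-Base: 10+3+14+2+8+11 = 48
Base-#101-#102-#104-#103-#105-Base: 10+3+7+10+2+4 = 36
Base-#101-#102-#104-#105-#103-Base: 10+3+7+8+2+5 = 35
Base-#101-#102-#105-#103-#104-Base: 10+3+12+2+10+11 = 48
Base-#101-#102-#105-#104-#103-Base: 10+3+12+8+10+5 = 48
Base-#101-#103-#102-#104-#105-Base: 10+11+14+7+8+4 = 54
Base-#101-#103-#102-#105-#104-Base: 10+11+14+12+8+11 = 66
Base-#101-#103-#104-#102-#105-Base: 10+11+10+7+12+4 = 54
Base-#101-#103-#104-#105-#102-Base: 10+11+10+8+12+13 = 64
Base-#101-#103-#105-#102-#104-Base: 10+11+2+12+7+11 = 53
Base-#101-#103-#105-#104-#102-Base: 10+11+2+8+7+13 = 51
Base-#101-#104-#102-#103-#105-Base: 10+4+7+14+2+4 = 41
Base-#101-#104-#102-#105-#103-Base: 10+4+7+12+2+5 = 40
… (46 more)
The minimum is 35.
One optimal route: Base → #101 → #102 → #104 → #105 → #103 → Base (or its reverse).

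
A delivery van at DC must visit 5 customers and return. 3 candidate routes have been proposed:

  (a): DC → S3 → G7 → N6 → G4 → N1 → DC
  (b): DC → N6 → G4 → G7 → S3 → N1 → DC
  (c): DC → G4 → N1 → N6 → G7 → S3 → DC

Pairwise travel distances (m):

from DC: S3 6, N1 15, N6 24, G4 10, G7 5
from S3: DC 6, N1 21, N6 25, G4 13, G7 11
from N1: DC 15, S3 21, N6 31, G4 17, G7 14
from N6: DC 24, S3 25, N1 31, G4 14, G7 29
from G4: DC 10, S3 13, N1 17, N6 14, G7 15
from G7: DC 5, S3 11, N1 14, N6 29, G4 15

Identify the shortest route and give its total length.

Shortest is (a), total 92 m.

(a): 6 + 11 + 29 + 14 + 17 + 15 = 92
(b): 24 + 14 + 15 + 11 + 21 + 15 = 100
(c): 10 + 17 + 31 + 29 + 11 + 6 = 104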